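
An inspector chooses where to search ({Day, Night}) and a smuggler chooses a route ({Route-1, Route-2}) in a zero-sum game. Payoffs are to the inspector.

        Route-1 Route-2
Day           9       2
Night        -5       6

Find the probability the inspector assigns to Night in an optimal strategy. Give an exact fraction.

Row minima: Day → 2, Night → -5; maximin = 2.
Column maxima: Route-1 → 9, Route-2 → 6; minimax = 6.
2 ≠ 6, so there is no saddle point; optimal play is mixed.
Let the inspector play Day with probability p. Expected payoff against Route-1: 9p + (-5)(1−p) = 14p − 5; against Route-2: 2p + 6(1−p) = −4p + 6.
Setting these equal: 14p − 5 = −4p + 6 ⇒ 18p = 11 ⇒ p = 11/18, and the value is (14)·(11/18) − 5 = 32/9.
For the smuggler: with q = P(Route-1), equating Day's and Night's payoffs gives 7q + 2 = −11q + 6 ⇒ q = 2/9.

7/18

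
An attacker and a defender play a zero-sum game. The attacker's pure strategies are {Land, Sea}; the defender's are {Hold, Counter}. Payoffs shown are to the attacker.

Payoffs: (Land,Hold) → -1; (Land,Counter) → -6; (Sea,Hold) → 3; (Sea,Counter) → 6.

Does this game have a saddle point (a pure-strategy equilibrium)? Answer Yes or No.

Yes

Row minima: Land → -6, Sea → 3; maximin = 3.
Column maxima: Hold → 3, Counter → 6; minimax = 3.
maximin = minimax = 3, so a saddle point exists.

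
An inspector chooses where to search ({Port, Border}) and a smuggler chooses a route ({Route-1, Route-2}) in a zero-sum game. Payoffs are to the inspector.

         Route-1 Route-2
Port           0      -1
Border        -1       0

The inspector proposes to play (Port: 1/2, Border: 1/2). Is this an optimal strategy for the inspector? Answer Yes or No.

Yes

Against Route-1 this mix gives (1/2)·0 + (1/2)·(-1) = -1/2.
Against Route-2 this mix gives (1/2)·(-1) + (1/2)·0 = -1/2.
All of the smuggler's active replies (Route-1, Route-2) yield -1/2, and no column does worse for the inspector. The mix makes the smuggler indifferent and guarantees -1/2, so it is optimal.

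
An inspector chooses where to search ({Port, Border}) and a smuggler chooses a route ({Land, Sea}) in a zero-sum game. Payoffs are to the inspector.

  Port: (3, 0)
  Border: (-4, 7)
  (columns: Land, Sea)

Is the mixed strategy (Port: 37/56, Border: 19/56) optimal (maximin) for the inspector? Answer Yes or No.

No

Against Land this mix gives (37/56)·3 + (19/56)·(-4) = 5/8.
Against Sea this mix gives (37/56)·0 + (19/56)·7 = 19/8.
The smuggler will play Land, holding the inspector to 5/8. Shifting weight toward the row that does better against Land would raise this floor (the equalizing mix achieves 3/2 against both Land and Sea), so the proposed strategy is not optimal.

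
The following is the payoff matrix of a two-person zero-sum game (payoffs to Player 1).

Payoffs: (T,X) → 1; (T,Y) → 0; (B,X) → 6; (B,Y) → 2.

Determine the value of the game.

2

Row minima: T → 0, B → 2; maximin = 2.
Column maxima: X → 6, Y → 2; minimax = 2.
Since maximin = minimax = 2, there is a saddle point and the value is 2.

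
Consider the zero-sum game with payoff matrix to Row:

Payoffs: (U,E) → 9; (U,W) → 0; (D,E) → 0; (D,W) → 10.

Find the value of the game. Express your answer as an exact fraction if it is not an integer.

Row minima: U → 0, D → 0; maximin = 0.
Column maxima: E → 9, W → 10; minimax = 9.
0 ≠ 9, so there is no saddle point; optimal play is mixed.
Let Row play U with probability p. Expected payoff against E: 9p + 0(1−p) = 9p; against W: 0p + 10(1−p) = −10p + 10.
Setting these equal: 9p = −10p + 10 ⇒ 19p = 10 ⇒ p = 10/19, and the value is (9)·(10/19) = 90/19.
For Column: with q = P(E), equating U's and D's payoffs gives 9q = −10q + 10 ⇒ q = 10/19.

90/19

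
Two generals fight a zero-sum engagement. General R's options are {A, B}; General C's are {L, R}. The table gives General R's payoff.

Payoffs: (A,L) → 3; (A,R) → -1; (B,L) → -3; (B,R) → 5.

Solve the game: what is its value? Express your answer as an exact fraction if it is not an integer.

1

Row minima: A → -1, B → -3; maximin = -1.
Column maxima: L → 3, R → 5; minimax = 3.
-1 ≠ 3, so there is no saddle point; optimal play is mixed.
Let General R play A with probability p. Expected payoff against L: 3p + (-3)(1−p) = 6p − 3; against R: (-1)p + 5(1−p) = −6p + 5.
Setting these equal: 6p − 3 = −6p + 5 ⇒ 12p = 8 ⇒ p = 2/3, and the value is (6)·(2/3) − 3 = 1.
For General C: with q = P(L), equating A's and B's payoffs gives 4q − 1 = −8q + 5 ⇒ q = 1/2.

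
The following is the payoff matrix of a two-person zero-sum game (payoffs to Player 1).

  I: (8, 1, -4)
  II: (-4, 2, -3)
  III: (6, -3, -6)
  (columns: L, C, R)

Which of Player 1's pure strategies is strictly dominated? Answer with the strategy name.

I gives a strictly higher payoff than III against every column: 8 > 6, 1 > -3, -4 > -6.
So III is strictly dominated and Player 1 never plays it.

III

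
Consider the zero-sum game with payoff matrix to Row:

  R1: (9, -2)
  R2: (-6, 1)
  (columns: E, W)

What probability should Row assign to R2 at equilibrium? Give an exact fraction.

Row minima: R1 → -2, R2 → -6; maximin = -2.
Column maxima: E → 9, W → 1; minimax = 1.
-2 ≠ 1, so there is no saddle point; optimal play is mixed.
Let Row play R1 with probability p. Expected payoff against E: 9p + (-6)(1−p) = 15p − 6; against W: (-2)p + 1(1−p) = −3p + 1.
Setting these equal: 15p − 6 = −3p + 1 ⇒ 18p = 7 ⇒ p = 7/18, and the value is (15)·(7/18) − 6 = -1/6.
For Column: with q = P(E), equating R1's and R2's payoffs gives 11q − 2 = −7q + 1 ⇒ q = 1/6.

11/18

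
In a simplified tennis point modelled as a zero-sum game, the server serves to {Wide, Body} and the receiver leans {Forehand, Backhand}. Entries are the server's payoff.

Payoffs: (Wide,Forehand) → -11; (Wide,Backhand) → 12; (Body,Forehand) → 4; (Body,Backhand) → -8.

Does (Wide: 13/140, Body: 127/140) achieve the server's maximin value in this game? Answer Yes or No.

No

Against Forehand this mix gives (13/140)·(-11) + (127/140)·4 = 73/28.
Against Backhand this mix gives (13/140)·12 + (127/140)·(-8) = -43/7.
The receiver will play Backhand, holding the server to -43/7. Shifting weight toward the row that does better against Backhand would raise this floor (the equalizing mix achieves -8/7 against both Backhand and Forehand), so the proposed strategy is not optimal.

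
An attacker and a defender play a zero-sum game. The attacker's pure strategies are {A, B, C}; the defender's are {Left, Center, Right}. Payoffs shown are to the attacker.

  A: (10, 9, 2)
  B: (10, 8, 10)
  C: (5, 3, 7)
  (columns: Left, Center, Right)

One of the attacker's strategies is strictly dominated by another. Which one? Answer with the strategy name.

C

B gives a strictly higher payoff than C against every column: 10 > 5, 8 > 3, 10 > 7.
So C is strictly dominated and the attacker never plays it.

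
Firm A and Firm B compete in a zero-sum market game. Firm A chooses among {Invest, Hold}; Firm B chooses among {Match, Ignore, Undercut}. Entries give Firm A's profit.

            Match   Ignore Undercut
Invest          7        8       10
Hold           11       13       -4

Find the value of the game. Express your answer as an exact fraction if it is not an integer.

23/3

Row minima: Invest → 7, Hold → -4; maximin = 7.
Column maxima: Match → 11, Ignore → 13, Undercut → 10; minimax = 10.
7 ≠ 10, so there is no saddle point; optimal play is mixed.
Ignore is strictly dominated by Match (it gives Firm A strictly more in every row), so Firm B never plays it.
On the remaining 2×2 (Invest, Hold vs Match, Undercut):
Let Firm A play Invest with probability p. Expected payoff against Match: 7p + 11(1−p) = −4p + 11; against Undercut: 10p + (-4)(1−p) = 14p − 4.
Setting these equal: −4p + 11 = 14p − 4 ⇒ −18p = -15 ⇒ p = 5/6, and the value is (-4)·(5/6) + 11 = 23/3.
For Firm B: with q = P(Match), equating Invest's and Hold's payoffs gives −3q + 10 = 15q − 4 ⇒ q = 7/9.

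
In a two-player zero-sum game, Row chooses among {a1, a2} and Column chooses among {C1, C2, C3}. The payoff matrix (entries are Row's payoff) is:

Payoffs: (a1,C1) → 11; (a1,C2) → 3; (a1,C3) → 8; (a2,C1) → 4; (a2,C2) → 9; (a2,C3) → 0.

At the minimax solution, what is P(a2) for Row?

5/14

Row minima: a1 → 3, a2 → 0; maximin = 3.
Column maxima: C1 → 11, C2 → 9, C3 → 8; minimax = 8.
3 ≠ 8, so there is no saddle point; optimal play is mixed.
C1 is strictly dominated by C3 (it gives Row strictly more in every row), so Column never plays it.
On the remaining 2×2 (a1, a2 vs C2, C3):
Let Row play a1 with probability p. Expected payoff against C2: 3p + 9(1−p) = −6p + 9; against C3: 8p + 0(1−p) = 8p.
Setting these equal: −6p + 9 = 8p ⇒ −14p = -9 ⇒ p = 9/14, and the value is (-6)·(9/14) + 9 = 36/7.
For Column: with q = P(C2), equating a1's and a2's payoffs gives −5q + 8 = 9q ⇒ q = 4/7.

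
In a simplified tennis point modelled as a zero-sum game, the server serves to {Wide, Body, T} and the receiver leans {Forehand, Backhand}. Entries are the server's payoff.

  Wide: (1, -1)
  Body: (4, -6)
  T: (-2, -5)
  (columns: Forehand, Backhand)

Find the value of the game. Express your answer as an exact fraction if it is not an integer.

Row minima: Wide → -1, Body → -6, T → -5; maximin = -1.
Column maxima: Forehand → 4, Backhand → -1; minimax = -1.
Since maximin = minimax = -1, there is a saddle point and the value is -1.

-1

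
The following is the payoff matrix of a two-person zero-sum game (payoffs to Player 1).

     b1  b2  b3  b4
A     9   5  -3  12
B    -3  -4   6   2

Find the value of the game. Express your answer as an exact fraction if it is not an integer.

Row minima: A → -3, B → -4; maximin = -3.
Column maxima: b1 → 9, b2 → 5, b3 → 6, b4 → 12; minimax = 5.
-3 ≠ 5, so there is no saddle point; optimal play is mixed.
b1 is strictly dominated by b2 (it gives Player 1 strictly more in every row), so Player 2 never plays it.
b4 is strictly dominated by b2 (it gives Player 1 strictly more in every row), so Player 2 never plays it.
On the remaining 2×2 (A, B vs b2, b3):
Let Player 1 play A with probability p. Expected payoff against b2: 5p + (-4)(1−p) = 9p − 4; against b3: (-3)p + 6(1−p) = −9p + 6.
Setting these equal: 9p − 4 = −9p + 6 ⇒ 18p = 10 ⇒ p = 5/9, and the value is (9)·(5/9) − 4 = 1.
For Player 2: with q = P(b2), equating A's and B's payoffs gives 8q − 3 = −10q + 6 ⇒ q = 1/2.

1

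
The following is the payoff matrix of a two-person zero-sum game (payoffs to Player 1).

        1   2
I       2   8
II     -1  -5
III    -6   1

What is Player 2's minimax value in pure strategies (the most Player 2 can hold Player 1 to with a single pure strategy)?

Column maxima: 1 → 2, 2 → 8.
The smallest of these is 2.

2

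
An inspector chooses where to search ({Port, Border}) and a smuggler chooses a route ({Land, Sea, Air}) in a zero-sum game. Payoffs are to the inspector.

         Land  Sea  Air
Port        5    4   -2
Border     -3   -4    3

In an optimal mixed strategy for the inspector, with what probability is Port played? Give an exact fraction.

7/13

Row minima: Port → -2, Border → -4; maximin = -2.
Column maxima: Land → 5, Sea → 4, Air → 3; minimax = 3.
-2 ≠ 3, so there is no saddle point; optimal play is mixed.
Land is strictly dominated by Sea (it gives the inspector strictly more in every row), so the smuggler never plays it.
On the remaining 2×2 (Port, Border vs Sea, Air):
Let the inspector play Port with probability p. Expected payoff against Sea: 4p + (-4)(1−p) = 8p − 4; against Air: (-2)p + 3(1−p) = −5p + 3.
Setting these equal: 8p − 4 = −5p + 3 ⇒ 13p = 7 ⇒ p = 7/13, and the value is (8)·(7/13) − 4 = 4/13.
For the smuggler: with q = P(Sea), equating Port's and Border's payoffs gives 6q − 2 = −7q + 3 ⇒ q = 5/13.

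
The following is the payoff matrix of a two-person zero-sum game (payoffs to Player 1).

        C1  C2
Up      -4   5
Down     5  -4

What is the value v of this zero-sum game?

Row minima: Up → -4, Down → -4; maximin = -4.
Column maxima: C1 → 5, C2 → 5; minimax = 5.
-4 ≠ 5, so there is no saddle point; optimal play is mixed.
Let Player 1 play Up with probability p. Expected payoff against C1: (-4)p + 5(1−p) = −9p + 5; against C2: 5p + (-4)(1−p) = 9p − 4.
Setting these equal: −9p + 5 = 9p − 4 ⇒ −18p = -9 ⇒ p = 1/2, and the value is (-9)·(1/2) + 5 = 1/2.
For Player 2: with q = P(C1), equating Up's and Down's payoffs gives −9q + 5 = 9q − 4 ⇒ q = 1/2.

1/2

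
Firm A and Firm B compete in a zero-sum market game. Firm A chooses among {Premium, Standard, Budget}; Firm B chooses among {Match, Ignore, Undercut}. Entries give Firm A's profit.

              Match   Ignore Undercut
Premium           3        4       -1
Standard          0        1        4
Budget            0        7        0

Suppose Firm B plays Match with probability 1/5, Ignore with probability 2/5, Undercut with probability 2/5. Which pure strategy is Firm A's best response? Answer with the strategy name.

Expected payoff of Premium: (1/5)·3 + (2/5)·4 + (2/5)·(-1) = 9/5.
Expected payoff of Standard: (1/5)·0 + (2/5)·1 + (2/5)·4 = 2.
Expected payoff of Budget: (1/5)·0 + (2/5)·7 + (2/5)·0 = 14/5.
The largest is 14/5, so Firm A's best response is Budget.

Budget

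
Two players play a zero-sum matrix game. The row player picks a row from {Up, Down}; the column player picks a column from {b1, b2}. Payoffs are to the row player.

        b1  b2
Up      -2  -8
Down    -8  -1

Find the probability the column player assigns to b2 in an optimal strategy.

6/13

Row minima: Up → -8, Down → -8; maximin = -8.
Column maxima: b1 → -2, b2 → -1; minimax = -2.
-8 ≠ -2, so there is no saddle point; optimal play is mixed.
Let the row player play Up with probability p. Expected payoff against b1: (-2)p + (-8)(1−p) = 6p − 8; against b2: (-8)p + (-1)(1−p) = −7p − 1.
Setting these equal: 6p − 8 = −7p − 1 ⇒ 13p = 7 ⇒ p = 7/13, and the value is (6)·(7/13) − 8 = -62/13.
For the column player: with q = P(b1), equating Up's and Down's payoffs gives 6q − 8 = −7q − 1 ⇒ q = 7/13.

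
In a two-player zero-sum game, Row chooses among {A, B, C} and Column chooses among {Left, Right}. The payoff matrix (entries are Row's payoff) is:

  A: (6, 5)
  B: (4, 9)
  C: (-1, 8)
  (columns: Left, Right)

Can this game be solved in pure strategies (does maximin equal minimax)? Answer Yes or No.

No

Row minima: A → 5, B → 4, C → -1; maximin = 5.
Column maxima: Left → 6, Right → 9; minimax = 6.
5 ≠ 6, so no pure-strategy equilibrium exists.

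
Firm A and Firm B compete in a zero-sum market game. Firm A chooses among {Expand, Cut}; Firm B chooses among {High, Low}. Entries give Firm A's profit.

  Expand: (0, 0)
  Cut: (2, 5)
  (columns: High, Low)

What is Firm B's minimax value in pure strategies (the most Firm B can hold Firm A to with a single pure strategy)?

Column maxima: High → 2, Low → 5.
The smallest of these is 2.

2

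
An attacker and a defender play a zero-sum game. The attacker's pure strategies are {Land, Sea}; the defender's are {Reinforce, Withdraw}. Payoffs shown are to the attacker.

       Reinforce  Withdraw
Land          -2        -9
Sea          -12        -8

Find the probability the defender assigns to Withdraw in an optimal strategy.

Row minima: Land → -9, Sea → -12; maximin = -9.
Column maxima: Reinforce → -2, Withdraw → -8; minimax = -8.
-9 ≠ -8, so there is no saddle point; optimal play is mixed.
Let the attacker play Land with probability p. Expected payoff against Reinforce: (-2)p + (-12)(1−p) = 10p − 12; against Withdraw: (-9)p + (-8)(1−p) = −p − 8.
Setting these equal: 10p − 12 = −p − 8 ⇒ 11p = 4 ⇒ p = 4/11, and the value is (10)·(4/11) − 12 = -92/11.
For the defender: with q = P(Reinforce), equating Land's and Sea's payoffs gives 7q − 9 = −4q − 8 ⇒ q = 1/11.

10/11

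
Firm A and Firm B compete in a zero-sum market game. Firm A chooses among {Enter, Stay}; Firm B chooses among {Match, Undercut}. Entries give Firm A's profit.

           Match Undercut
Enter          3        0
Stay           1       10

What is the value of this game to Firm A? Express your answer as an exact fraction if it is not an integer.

5/2

Row minima: Enter → 0, Stay → 1; maximin = 1.
Column maxima: Match → 3, Undercut → 10; minimax = 3.
1 ≠ 3, so there is no saddle point; optimal play is mixed.
Let Firm A play Enter with probability p. Expected payoff against Match: 3p + 1(1−p) = 2p + 1; against Undercut: 0p + 10(1−p) = −10p + 10.
Setting these equal: 2p + 1 = −10p + 10 ⇒ 12p = 9 ⇒ p = 3/4, and the value is (2)·(3/4) + 1 = 5/2.
For Firm B: with q = P(Match), equating Enter's and Stay's payoffs gives 3q = −9q + 10 ⇒ q = 5/6.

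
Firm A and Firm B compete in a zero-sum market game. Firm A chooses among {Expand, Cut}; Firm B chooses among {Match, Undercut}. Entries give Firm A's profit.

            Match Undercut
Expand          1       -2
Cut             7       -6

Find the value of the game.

-2

Row minima: Expand → -2, Cut → -6; maximin = -2.
Column maxima: Match → 7, Undercut → -2; minimax = -2.
Since maximin = minimax = -2, there is a saddle point and the value is -2.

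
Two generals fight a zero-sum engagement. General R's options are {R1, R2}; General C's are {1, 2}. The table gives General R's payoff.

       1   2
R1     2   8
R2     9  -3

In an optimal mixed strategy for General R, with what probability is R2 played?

1/3

Row minima: R1 → 2, R2 → -3; maximin = 2.
Column maxima: 1 → 9, 2 → 8; minimax = 8.
2 ≠ 8, so there is no saddle point; optimal play is mixed.
Let General R play R1 with probability p. Expected payoff against 1: 2p + 9(1−p) = −7p + 9; against 2: 8p + (-3)(1−p) = 11p − 3.
Setting these equal: −7p + 9 = 11p − 3 ⇒ −18p = -12 ⇒ p = 2/3, and the value is (-7)·(2/3) + 9 = 13/3.
For General C: with q = P(1), equating R1's and R2's payoffs gives −6q + 8 = 12q − 3 ⇒ q = 11/18.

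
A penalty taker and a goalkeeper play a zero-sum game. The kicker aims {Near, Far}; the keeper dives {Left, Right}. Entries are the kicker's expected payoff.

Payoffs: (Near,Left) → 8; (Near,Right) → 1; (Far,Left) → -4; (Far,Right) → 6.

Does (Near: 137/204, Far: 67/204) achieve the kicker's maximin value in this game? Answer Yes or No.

Against Left this mix gives (137/204)·8 + (67/204)·(-4) = 69/17.
Against Right this mix gives (137/204)·1 + (67/204)·6 = 539/204.
The keeper will play Right, holding the kicker to 539/204. Shifting weight toward the row that does better against Right would raise this floor (the equalizing mix achieves 52/17 against both Right and Left), so the proposed strategy is not optimal.

No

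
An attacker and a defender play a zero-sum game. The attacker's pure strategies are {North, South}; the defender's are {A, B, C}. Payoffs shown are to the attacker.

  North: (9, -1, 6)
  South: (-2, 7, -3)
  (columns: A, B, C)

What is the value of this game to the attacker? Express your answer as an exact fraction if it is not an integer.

Row minima: North → -1, South → -3; maximin = -1.
Column maxima: A → 9, B → 7, C → 6; minimax = 6.
-1 ≠ 6, so there is no saddle point; optimal play is mixed.
A is strictly dominated by C (it gives the attacker strictly more in every row), so the defender never plays it.
On the remaining 2×2 (North, South vs B, C):
Let the attacker play North with probability p. Expected payoff against B: (-1)p + 7(1−p) = −8p + 7; against C: 6p + (-3)(1−p) = 9p − 3.
Setting these equal: −8p + 7 = 9p − 3 ⇒ −17p = -10 ⇒ p = 10/17, and the value is (-8)·(10/17) + 7 = 39/17.
For the defender: with q = P(B), equating North's and South's payoffs gives −7q + 6 = 10q − 3 ⇒ q = 9/17.

39/17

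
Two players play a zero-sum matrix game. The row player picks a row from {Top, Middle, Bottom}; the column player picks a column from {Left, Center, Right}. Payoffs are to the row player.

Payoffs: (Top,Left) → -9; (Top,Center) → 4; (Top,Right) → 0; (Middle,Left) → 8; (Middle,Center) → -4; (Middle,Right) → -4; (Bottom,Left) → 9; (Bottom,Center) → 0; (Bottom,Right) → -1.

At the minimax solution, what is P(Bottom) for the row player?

9/19

Row minima: Top → -9, Middle → -4, Bottom → -1; maximin = -1.
Column maxima: Left → 9, Center → 4, Right → 0; minimax = 0.
-1 ≠ 0, so there is no saddle point; optimal play is mixed.
Middle is strictly dominated by Bottom, so the row player never plays it.
With Middle eliminated, Center is strictly dominated by Right (it gives the row player strictly more in every remaining row), so the column player never plays it.
On the remaining 2×2 (Top, Bottom vs Left, Right):
Let the row player play Top with probability p. Expected payoff against Left: (-9)p + 9(1−p) = −18p + 9; against Right: 0p + (-1)(1−p) = p − 1.
Setting these equal: −18p + 9 = p − 1 ⇒ −19p = -10 ⇒ p = 10/19, and the value is (-18)·(10/19) + 9 = -9/19.
For the column player: with q = P(Left), equating Top's and Bottom's payoffs gives −9q = 10q − 1 ⇒ q = 1/19.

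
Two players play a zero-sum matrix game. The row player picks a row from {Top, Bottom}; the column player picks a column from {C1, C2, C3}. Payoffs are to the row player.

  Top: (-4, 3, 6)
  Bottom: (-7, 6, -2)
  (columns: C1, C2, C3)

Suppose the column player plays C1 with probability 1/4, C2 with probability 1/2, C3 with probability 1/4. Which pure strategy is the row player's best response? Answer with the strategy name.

Expected payoff of Top: (1/4)·(-4) + (1/2)·3 + (1/4)·6 = 2.
Expected payoff of Bottom: (1/4)·(-7) + (1/2)·6 + (1/4)·(-2) = 3/4.
The largest is 2, so the row player's best response is Top.

Top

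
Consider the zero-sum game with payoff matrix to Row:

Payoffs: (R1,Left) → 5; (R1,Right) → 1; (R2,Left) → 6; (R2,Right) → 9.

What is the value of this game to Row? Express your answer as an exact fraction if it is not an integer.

6

Row minima: R1 → 1, R2 → 6; maximin = 6.
Column maxima: Left → 6, Right → 9; minimax = 6.
Since maximin = minimax = 6, there is a saddle point and the value is 6.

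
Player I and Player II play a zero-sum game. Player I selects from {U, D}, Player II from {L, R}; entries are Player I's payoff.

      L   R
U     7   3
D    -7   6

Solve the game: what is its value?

63/17

Row minima: U → 3, D → -7; maximin = 3.
Column maxima: L → 7, R → 6; minimax = 6.
3 ≠ 6, so there is no saddle point; optimal play is mixed.
Let Player I play U with probability p. Expected payoff against L: 7p + (-7)(1−p) = 14p − 7; against R: 3p + 6(1−p) = −3p + 6.
Setting these equal: 14p − 7 = −3p + 6 ⇒ 17p = 13 ⇒ p = 13/17, and the value is (14)·(13/17) − 7 = 63/17.
For Player II: with q = P(L), equating U's and D's payoffs gives 4q + 3 = −13q + 6 ⇒ q = 3/17.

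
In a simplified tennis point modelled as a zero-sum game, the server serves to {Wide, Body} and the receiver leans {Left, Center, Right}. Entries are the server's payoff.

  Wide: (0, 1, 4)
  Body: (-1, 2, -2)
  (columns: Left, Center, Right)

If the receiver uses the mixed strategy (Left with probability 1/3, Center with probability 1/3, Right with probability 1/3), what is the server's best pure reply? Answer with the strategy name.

Wide

Expected payoff of Wide: (1/3)·0 + (1/3)·1 + (1/3)·4 = 5/3.
Expected payoff of Body: (1/3)·(-1) + (1/3)·2 + (1/3)·(-2) = -1/3.
The largest is 5/3, so the server's best response is Wide.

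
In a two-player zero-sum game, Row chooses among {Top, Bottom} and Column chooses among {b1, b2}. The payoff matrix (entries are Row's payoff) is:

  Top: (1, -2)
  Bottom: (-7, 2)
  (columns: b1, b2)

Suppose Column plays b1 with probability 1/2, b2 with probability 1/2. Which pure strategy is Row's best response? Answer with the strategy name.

Expected payoff of Top: (1/2)·1 + (1/2)·(-2) = -1/2.
Expected payoff of Bottom: (1/2)·(-7) + (1/2)·2 = -5/2.
The largest is -1/2, so Row's best response is Top.

Top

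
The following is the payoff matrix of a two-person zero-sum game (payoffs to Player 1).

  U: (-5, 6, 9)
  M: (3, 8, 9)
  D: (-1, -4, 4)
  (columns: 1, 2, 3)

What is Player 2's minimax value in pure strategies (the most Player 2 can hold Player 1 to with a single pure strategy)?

Column maxima: 1 → 3, 2 → 8, 3 → 9.
The smallest of these is 3.

3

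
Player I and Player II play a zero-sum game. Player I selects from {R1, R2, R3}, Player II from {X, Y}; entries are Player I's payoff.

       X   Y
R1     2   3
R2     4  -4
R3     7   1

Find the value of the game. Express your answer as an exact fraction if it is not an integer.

19/7

Row minima: R1 → 2, R2 → -4, R3 → 1; maximin = 2.
Column maxima: X → 7, Y → 3; minimax = 3.
2 ≠ 3, so there is no saddle point; optimal play is mixed.
R2 is strictly dominated by R3, so Player I never plays it.
On the remaining 2×2 (R1, R3 vs X, Y):
Let Player I play R1 with probability p. Expected payoff against X: 2p + 7(1−p) = −5p + 7; against Y: 3p + 1(1−p) = 2p + 1.
Setting these equal: −5p + 7 = 2p + 1 ⇒ −7p = -6 ⇒ p = 6/7, and the value is (-5)·(6/7) + 7 = 19/7.
For Player II: with q = P(X), equating R1's and R3's payoffs gives −q + 3 = 6q + 1 ⇒ q = 2/7.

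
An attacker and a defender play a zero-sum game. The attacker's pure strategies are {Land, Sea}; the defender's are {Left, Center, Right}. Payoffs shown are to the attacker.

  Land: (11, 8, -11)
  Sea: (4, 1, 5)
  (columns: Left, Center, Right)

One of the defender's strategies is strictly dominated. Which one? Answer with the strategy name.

Left

Center holds the attacker's payoff strictly below Left in every row: 8 < 11, 1 < 4.
So Left is strictly dominated for the defender.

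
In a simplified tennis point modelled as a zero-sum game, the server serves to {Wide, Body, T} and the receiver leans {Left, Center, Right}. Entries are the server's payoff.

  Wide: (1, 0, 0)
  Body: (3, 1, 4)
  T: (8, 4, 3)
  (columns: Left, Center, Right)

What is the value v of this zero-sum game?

Row minima: Wide → 0, Body → 1, T → 3; maximin = 3.
Column maxima: Left → 8, Center → 4, Right → 4; minimax = 4.
3 ≠ 4, so there is no saddle point; optimal play is mixed.
Wide is strictly dominated by Body, so the server never plays it.
Left is strictly dominated by Center (it gives the server strictly more in every row), so the receiver never plays it.
On the remaining 2×2 (Body, T vs Center, Right):
Let the server play Body with probability p. Expected payoff against Center: 1p + 4(1−p) = −3p + 4; against Right: 4p + 3(1−p) = p + 3.
Setting these equal: −3p + 4 = p + 3 ⇒ −4p = -1 ⇒ p = 1/4, and the value is (-3)·(1/4) + 4 = 13/4.
For the receiver: with q = P(Center), equating Body's and T's payoffs gives −3q + 4 = q + 3 ⇒ q = 1/4.

13/4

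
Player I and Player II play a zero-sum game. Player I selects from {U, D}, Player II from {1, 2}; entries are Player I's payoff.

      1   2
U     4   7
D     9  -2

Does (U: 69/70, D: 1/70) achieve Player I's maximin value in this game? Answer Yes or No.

No

Against 1 this mix gives (69/70)·4 + (1/70)·9 = 57/14.
Against 2 this mix gives (69/70)·7 + (1/70)·(-2) = 481/70.
Player II will play 1, holding Player I to 57/14. Shifting weight toward the row that does better against 1 would raise this floor (the equalizing mix achieves 71/14 against both 1 and 2), so the proposed strategy is not optimal.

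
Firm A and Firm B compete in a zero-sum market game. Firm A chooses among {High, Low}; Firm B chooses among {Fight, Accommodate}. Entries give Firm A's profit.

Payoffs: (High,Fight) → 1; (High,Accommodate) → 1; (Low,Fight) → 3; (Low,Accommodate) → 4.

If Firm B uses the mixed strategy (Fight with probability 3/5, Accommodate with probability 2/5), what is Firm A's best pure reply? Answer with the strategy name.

Expected payoff of High: (3/5)·1 + (2/5)·1 = 1.
Expected payoff of Low: (3/5)·3 + (2/5)·4 = 17/5.
The largest is 17/5, so Firm A's best response is Low.

Low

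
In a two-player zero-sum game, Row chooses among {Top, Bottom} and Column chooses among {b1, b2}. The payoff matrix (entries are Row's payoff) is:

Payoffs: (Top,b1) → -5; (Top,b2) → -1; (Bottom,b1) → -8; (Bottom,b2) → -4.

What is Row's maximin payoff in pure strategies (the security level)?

Row minima: Top → -5, Bottom → -8.
The best of these is -5.

-5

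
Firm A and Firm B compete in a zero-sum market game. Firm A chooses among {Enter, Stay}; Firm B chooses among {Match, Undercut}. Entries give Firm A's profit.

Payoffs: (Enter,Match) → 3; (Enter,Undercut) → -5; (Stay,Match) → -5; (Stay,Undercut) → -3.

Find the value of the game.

Row minima: Enter → -5, Stay → -5; maximin = -5.
Column maxima: Match → 3, Undercut → -3; minimax = -3.
-5 ≠ -3, so there is no saddle point; optimal play is mixed.
Let Firm A play Enter with probability p. Expected payoff against Match: 3p + (-5)(1−p) = 8p − 5; against Undercut: (-5)p + (-3)(1−p) = −2p − 3.
Setting these equal: 8p − 5 = −2p − 3 ⇒ 10p = 2 ⇒ p = 1/5, and the value is (8)·(1/5) − 5 = -17/5.
For Firm B: with q = P(Match), equating Enter's and Stay's payoffs gives 8q − 5 = −2q − 3 ⇒ q = 1/5.

-17/5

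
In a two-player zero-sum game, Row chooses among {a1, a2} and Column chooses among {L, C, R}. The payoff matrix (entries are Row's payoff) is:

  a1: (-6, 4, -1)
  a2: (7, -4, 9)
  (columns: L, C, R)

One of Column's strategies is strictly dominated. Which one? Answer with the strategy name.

L holds Row's payoff strictly below R in every row: -6 < -1, 7 < 9.
So R is strictly dominated for Column.

R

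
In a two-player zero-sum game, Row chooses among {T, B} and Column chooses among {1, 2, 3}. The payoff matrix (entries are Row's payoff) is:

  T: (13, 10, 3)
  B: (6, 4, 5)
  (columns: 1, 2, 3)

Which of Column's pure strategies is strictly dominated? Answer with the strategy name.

1

2 holds Row's payoff strictly below 1 in every row: 10 < 13, 4 < 6.
So 1 is strictly dominated for Column.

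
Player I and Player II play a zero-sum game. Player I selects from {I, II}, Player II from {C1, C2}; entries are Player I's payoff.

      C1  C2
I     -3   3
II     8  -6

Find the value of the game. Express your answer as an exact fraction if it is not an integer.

3/10

Row minima: I → -3, II → -6; maximin = -3.
Column maxima: C1 → 8, C2 → 3; minimax = 3.
-3 ≠ 3, so there is no saddle point; optimal play is mixed.
Let Player I play I with probability p. Expected payoff against C1: (-3)p + 8(1−p) = −11p + 8; against C2: 3p + (-6)(1−p) = 9p − 6.
Setting these equal: −11p + 8 = 9p − 6 ⇒ −20p = -14 ⇒ p = 7/10, and the value is (-11)·(7/10) + 8 = 3/10.
For Player II: with q = P(C1), equating I's and II's payoffs gives −6q + 3 = 14q − 6 ⇒ q = 9/20.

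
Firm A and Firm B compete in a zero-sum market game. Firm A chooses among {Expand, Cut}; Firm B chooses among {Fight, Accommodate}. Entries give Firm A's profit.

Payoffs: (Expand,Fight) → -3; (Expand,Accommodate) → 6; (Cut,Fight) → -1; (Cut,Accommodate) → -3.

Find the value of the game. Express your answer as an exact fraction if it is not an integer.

-15/11

Row minima: Expand → -3, Cut → -3; maximin = -3.
Column maxima: Fight → -1, Accommodate → 6; minimax = -1.
-3 ≠ -1, so there is no saddle point; optimal play is mixed.
Let Firm A play Expand with probability p. Expected payoff against Fight: (-3)p + (-1)(1−p) = −2p − 1; against Accommodate: 6p + (-3)(1−p) = 9p − 3.
Setting these equal: −2p − 1 = 9p − 3 ⇒ −11p = -2 ⇒ p = 2/11, and the value is (-2)·(2/11) − 1 = -15/11.
For Firm B: with q = P(Fight), equating Expand's and Cut's payoffs gives −9q + 6 = 2q − 3 ⇒ q = 9/11.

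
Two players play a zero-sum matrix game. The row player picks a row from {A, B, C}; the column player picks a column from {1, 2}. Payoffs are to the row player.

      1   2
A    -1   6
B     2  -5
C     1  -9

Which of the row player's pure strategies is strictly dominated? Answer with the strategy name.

C

B gives a strictly higher payoff than C against every column: 2 > 1, -5 > -9.
So C is strictly dominated and the row player never plays it.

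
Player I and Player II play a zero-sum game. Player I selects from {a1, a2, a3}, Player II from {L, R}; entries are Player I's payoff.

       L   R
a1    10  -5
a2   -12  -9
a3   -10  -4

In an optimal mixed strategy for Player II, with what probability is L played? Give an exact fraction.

Row minima: a1 → -5, a2 → -12, a3 → -10; maximin = -5.
Column maxima: L → 10, R → -4; minimax = -4.
-5 ≠ -4, so there is no saddle point; optimal play is mixed.
a2 is strictly dominated by a1, so Player I never plays it.
On the remaining 2×2 (a1, a3 vs L, R):
Let Player I play a1 with probability p. Expected payoff against L: 10p + (-10)(1−p) = 20p − 10; against R: (-5)p + (-4)(1−p) = −p − 4.
Setting these equal: 20p − 10 = −p − 4 ⇒ 21p = 6 ⇒ p = 2/7, and the value is (20)·(2/7) − 10 = -30/7.
For Player II: with q = P(L), equating a1's and a3's payoffs gives 15q − 5 = −6q − 4 ⇒ q = 1/21.

1/21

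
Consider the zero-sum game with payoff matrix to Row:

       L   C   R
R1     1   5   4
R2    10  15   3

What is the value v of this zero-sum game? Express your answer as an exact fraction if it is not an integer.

Row minima: R1 → 1, R2 → 3; maximin = 3.
Column maxima: L → 10, C → 15, R → 4; minimax = 4.
3 ≠ 4, so there is no saddle point; optimal play is mixed.
C is strictly dominated by L (it gives Row strictly more in every row), so Column never plays it.
On the remaining 2×2 (R1, R2 vs L, R):
Let Row play R1 with probability p. Expected payoff against L: 1p + 10(1−p) = −9p + 10; against R: 4p + 3(1−p) = p + 3.
Setting these equal: −9p + 10 = p + 3 ⇒ −10p = -7 ⇒ p = 7/10, and the value is (-9)·(7/10) + 10 = 37/10.
For Column: with q = P(L), equating R1's and R2's payoffs gives −3q + 4 = 7q + 3 ⇒ q = 1/10.

37/10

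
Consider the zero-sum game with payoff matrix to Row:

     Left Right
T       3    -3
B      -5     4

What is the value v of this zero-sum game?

Row minima: T → -3, B → -5; maximin = -3.
Column maxima: Left → 3, Right → 4; minimax = 3.
-3 ≠ 3, so there is no saddle point; optimal play is mixed.
Let Row play T with probability p. Expected payoff against Left: 3p + (-5)(1−p) = 8p − 5; against Right: (-3)p + 4(1−p) = −7p + 4.
Setting these equal: 8p − 5 = −7p + 4 ⇒ 15p = 9 ⇒ p = 3/5, and the value is (8)·(3/5) − 5 = -1/5.
For Column: with q = P(Left), equating T's and B's payoffs gives 6q − 3 = −9q + 4 ⇒ q = 7/15.

-1/5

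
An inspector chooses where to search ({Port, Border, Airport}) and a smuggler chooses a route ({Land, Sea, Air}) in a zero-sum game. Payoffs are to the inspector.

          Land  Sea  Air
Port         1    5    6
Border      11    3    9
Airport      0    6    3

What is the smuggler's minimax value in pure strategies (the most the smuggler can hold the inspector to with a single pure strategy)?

Column maxima: Land → 11, Sea → 6, Air → 9.
The smallest of these is 6.

6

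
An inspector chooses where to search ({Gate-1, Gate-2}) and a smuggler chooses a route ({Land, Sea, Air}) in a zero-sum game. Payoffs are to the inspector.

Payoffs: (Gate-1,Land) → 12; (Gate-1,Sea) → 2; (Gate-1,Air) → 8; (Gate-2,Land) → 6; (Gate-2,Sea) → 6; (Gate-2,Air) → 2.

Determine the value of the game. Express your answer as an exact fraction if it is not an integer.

Row minima: Gate-1 → 2, Gate-2 → 2; maximin = 2.
Column maxima: Land → 12, Sea → 6, Air → 8; minimax = 6.
2 ≠ 6, so there is no saddle point; optimal play is mixed.
Land is strictly dominated by Air (it gives the inspector strictly more in every row), so the smuggler never plays it.
On the remaining 2×2 (Gate-1, Gate-2 vs Sea, Air):
Let the inspector play Gate-1 with probability p. Expected payoff against Sea: 2p + 6(1−p) = −4p + 6; against Air: 8p + 2(1−p) = 6p + 2.
Setting these equal: −4p + 6 = 6p + 2 ⇒ −10p = -4 ⇒ p = 2/5, and the value is (-4)·(2/5) + 6 = 22/5.
For the smuggler: with q = P(Sea), equating Gate-1's and Gate-2's payoffs gives −6q + 8 = 4q + 2 ⇒ q = 3/5.

22/5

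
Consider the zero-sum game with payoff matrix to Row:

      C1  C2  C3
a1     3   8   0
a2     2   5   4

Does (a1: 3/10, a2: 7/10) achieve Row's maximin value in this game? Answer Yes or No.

Against C1 this mix gives (3/10)·3 + (7/10)·2 = 23/10.
Against C2 this mix gives (3/10)·8 + (7/10)·5 = 59/10.
Against C3 this mix gives (3/10)·0 + (7/10)·4 = 14/5.
Column will play C1, holding Row to 23/10. Shifting weight toward the row that does better against C1 would raise this floor (the equalizing mix achieves 12/5 against both C1 and C3), so the proposed strategy is not optimal.

No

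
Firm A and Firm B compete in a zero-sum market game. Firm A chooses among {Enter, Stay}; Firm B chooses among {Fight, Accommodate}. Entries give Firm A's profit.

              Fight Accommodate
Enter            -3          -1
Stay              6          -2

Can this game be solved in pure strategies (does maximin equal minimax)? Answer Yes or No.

Row minima: Enter → -3, Stay → -2; maximin = -2.
Column maxima: Fight → 6, Accommodate → -1; minimax = -1.
-2 ≠ -1, so no pure-strategy equilibrium exists.

No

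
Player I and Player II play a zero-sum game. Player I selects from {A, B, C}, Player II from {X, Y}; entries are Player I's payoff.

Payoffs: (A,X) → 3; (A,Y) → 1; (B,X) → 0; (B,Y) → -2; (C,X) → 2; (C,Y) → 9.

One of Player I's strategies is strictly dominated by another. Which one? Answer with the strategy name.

B

A gives a strictly higher payoff than B against every column: 3 > 0, 1 > -2.
So B is strictly dominated and Player I never plays it.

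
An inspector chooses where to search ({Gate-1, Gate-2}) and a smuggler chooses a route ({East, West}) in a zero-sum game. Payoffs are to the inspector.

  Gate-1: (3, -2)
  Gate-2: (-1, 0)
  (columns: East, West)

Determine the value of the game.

-1/3

Row minima: Gate-1 → -2, Gate-2 → -1; maximin = -1.
Column maxima: East → 3, West → 0; minimax = 0.
-1 ≠ 0, so there is no saddle point; optimal play is mixed.
Let the inspector play Gate-1 with probability p. Expected payoff against East: 3p + (-1)(1−p) = 4p − 1; against West: (-2)p + 0(1−p) = −2p.
Setting these equal: 4p − 1 = −2p ⇒ 6p = 1 ⇒ p = 1/6, and the value is (4)·(1/6) − 1 = -1/3.
For the smuggler: with q = P(East), equating Gate-1's and Gate-2's payoffs gives 5q − 2 = −q ⇒ q = 1/3.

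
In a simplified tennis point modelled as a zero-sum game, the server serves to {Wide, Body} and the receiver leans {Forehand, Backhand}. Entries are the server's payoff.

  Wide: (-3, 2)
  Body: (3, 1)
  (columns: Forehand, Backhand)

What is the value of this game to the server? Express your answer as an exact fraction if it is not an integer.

Row minima: Wide → -3, Body → 1; maximin = 1.
Column maxima: Forehand → 3, Backhand → 2; minimax = 2.
1 ≠ 2, so there is no saddle point; optimal play is mixed.
Let the server play Wide with probability p. Expected payoff against Forehand: (-3)p + 3(1−p) = −6p + 3; against Backhand: 2p + 1(1−p) = p + 1.
Setting these equal: −6p + 3 = p + 1 ⇒ −7p = -2 ⇒ p = 2/7, and the value is (-6)·(2/7) + 3 = 9/7.
For the receiver: with q = P(Forehand), equating Wide's and Body's payoffs gives −5q + 2 = 2q + 1 ⇒ q = 1/7.

9/7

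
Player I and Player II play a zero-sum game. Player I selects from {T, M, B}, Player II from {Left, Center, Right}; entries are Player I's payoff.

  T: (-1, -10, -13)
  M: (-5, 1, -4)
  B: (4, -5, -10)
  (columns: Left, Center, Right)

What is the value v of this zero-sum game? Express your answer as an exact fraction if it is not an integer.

Row minima: T → -13, M → -5, B → -10; maximin = -5.
Column maxima: Left → 4, Center → 1, Right → -4; minimax = -4.
-5 ≠ -4, so there is no saddle point; optimal play is mixed.
T is strictly dominated by B, so Player I never plays it.
Center is strictly dominated by Right (it gives Player I strictly more in every row), so Player II never plays it.
On the remaining 2×2 (M, B vs Left, Right):
Let Player I play M with probability p. Expected payoff against Left: (-5)p + 4(1−p) = −9p + 4; against Right: (-4)p + (-10)(1−p) = 6p − 10.
Setting these equal: −9p + 4 = 6p − 10 ⇒ −15p = -14 ⇒ p = 14/15, and the value is (-9)·(14/15) + 4 = -22/5.
For Player II: with q = P(Left), equating M's and B's payoffs gives −q − 4 = 14q − 10 ⇒ q = 2/5.

-22/5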